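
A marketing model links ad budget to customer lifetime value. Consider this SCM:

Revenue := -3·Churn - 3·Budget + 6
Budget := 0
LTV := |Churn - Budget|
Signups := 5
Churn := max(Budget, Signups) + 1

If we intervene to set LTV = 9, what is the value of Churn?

do(LTV=9) replaces the equation LTV := |Churn - Budget| with the constant LTV = 9.
Churn is not downstream of the intervention, so its value is determined by the original equations.
Churn = max(Budget, Signups) + 1  [with Budget=0, Signups=5]  = 6

6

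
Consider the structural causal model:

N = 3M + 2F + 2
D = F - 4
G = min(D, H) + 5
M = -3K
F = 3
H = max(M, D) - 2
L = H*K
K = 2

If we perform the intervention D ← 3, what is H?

1

do(D=3) replaces the equation D = F - 4 with the constant D = 3.
M = -3K  [with K=2]  = -6
H = max(M, D) - 2  [with M=-6, D=3]  = 1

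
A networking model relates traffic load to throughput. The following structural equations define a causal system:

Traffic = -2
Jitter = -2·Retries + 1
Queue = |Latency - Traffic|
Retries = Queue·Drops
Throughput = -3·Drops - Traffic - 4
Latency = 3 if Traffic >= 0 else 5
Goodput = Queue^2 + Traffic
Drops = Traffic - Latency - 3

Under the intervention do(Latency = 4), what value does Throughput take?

25

Under do(Latency=4), the mechanism Latency = 3 if Traffic >= 0 else 5 is discarded; Latency is fixed at 4.
Drops = Traffic - Latency - 3  [with Traffic=-2, Latency=4]  = -9
Throughput = -3·Drops - Traffic - 4  [with Drops=-9, Traffic=-2]  = 25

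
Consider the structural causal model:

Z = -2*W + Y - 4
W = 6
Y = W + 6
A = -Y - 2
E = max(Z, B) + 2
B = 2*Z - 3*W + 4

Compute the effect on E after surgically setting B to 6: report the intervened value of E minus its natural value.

Under do(B=6), the mechanism B = 2*Z - 3*W + 4 is discarded; B is fixed at 6.
Y = W + 6  [with W=6]  = 12
Z = -2*W + Y - 4  [with W=6, Y=12]  = -4
E = max(Z, B) + 2  [with Z=-4, B=6]  = 8
Without intervention: Y = W + 6  [with W=6]  = 12; Z = -2*W + Y - 4  [with W=6, Y=12]  = -4; B = 2*Z - 3*W + 4  [with Z=-4, W=6]  = -22; E = max(Z, B) + 2  [with Z=-4, B=-22]  = -2.
Change = 8 − (-2) = 10.

10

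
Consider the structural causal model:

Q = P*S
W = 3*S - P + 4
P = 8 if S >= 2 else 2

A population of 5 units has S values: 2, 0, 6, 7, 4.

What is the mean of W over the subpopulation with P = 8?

Conditioning on P=8 selects the 4 unit(s) with S ∈ {2, 6, 7, 4}. Their W values: 2, 14, 17, 8. Mean = 10.25.

10.25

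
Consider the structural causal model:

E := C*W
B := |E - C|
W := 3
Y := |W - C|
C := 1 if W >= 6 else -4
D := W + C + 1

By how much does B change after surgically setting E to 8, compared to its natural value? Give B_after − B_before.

4

The intervention breaks the incoming arrows to E: E := C*W no longer applies, and E = 8.
C = 1 if W >= 6 else -4  [with W=3]  = -4
B = |E - C|  [with E=8, C=-4]  = 12
Without intervention: C = 1 if W >= 6 else -4  [with W=3]  = -4; E = C*W  [with C=-4, W=3]  = -12; B = |E - C|  [with E=-12, C=-4]  = 8.
Change = 12 − 8 = 4.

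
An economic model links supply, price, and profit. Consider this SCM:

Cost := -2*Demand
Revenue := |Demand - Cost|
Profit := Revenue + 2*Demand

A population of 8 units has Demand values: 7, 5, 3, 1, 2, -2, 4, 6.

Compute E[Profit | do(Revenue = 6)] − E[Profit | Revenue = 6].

The intervention sets Revenue=6 in all 8 units regardless of Demand. Recomputing Profit per unit gives 20, 16, 12, 8, 10, 2, 14, 18; average 12.5.
E[Profit|Revenue=6] averages over only the 2 units with Revenue=6 (Demand = 2, -2): Profit = 10, 2, mean 6.
Difference = 12.5 − 6 = 6.5.

6.5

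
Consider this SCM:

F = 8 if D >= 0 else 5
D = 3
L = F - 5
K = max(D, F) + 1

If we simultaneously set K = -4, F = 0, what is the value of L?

-5

The joint intervention fixes K = -4, F = 0, removing each variable's own equation.
L = F - 5  [with F=0]  = -5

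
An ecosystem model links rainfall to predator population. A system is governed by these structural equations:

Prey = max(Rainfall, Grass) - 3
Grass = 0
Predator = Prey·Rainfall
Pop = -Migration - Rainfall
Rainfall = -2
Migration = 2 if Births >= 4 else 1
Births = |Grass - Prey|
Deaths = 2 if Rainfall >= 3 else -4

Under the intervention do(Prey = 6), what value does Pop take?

The intervention breaks the incoming arrows to Prey: Prey = max(Rainfall, Grass) - 3 no longer applies, and Prey = 6.
Births = |Grass - Prey|  [with Grass=0, Prey=6]  = 6
Migration = 2 if Births >= 4 else 1  [with Births=6]  = 2
Pop = -Migration - Rainfall  [with Migration=2, Rainfall=-2]  = 0

0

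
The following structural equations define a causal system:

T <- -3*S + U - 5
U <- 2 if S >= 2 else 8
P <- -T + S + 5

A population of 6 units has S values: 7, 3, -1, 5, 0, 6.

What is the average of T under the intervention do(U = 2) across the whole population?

Every unit gets U=2 under the intervention. T values become -24, -12, 0, -18, -3, -21; E[T|do(U=2)] = -13.

-13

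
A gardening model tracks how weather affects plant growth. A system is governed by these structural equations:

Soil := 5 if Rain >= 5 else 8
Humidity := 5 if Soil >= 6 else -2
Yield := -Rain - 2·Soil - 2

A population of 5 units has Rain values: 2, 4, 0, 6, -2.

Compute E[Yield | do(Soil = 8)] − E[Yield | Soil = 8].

Under do(Soil=8), Soil's equation is replaced by Soil=8 for every unit. Per-unit Yield: -20, -22, -18, -24, -16. Mean = -20.
Observing Soil=8 restricts to units where Soil's equation naturally yields 8: Rain ∈ {2, 4, 0, -2}. In that subpopulation Yield = -20, -22, -18, -16, mean -19.
Difference = -20 − (-19) = -1.

-1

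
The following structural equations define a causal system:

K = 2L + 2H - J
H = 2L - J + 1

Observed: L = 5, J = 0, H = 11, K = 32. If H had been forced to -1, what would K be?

The intervention breaks the incoming arrows to H: H = 2L - J + 1 no longer applies, and H = -1.
K = 2L + 2H - J  [with L=5, H=-1, J=0]  = 8

8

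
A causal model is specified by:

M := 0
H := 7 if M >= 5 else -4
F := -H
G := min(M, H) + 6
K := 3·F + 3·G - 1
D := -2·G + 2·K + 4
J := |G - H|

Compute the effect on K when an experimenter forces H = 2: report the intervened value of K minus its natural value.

do(H=2) replaces the equation H := 7 if M >= 5 else -4 with the constant H = 2.
F = -H  [with H=2]  = -2
G = min(M, H) + 6  [with M=0, H=2]  = 6
K = 3·F + 3·G - 1  [with F=-2, G=6]  = 11
Without intervention: H = 7 if M >= 5 else -4  [with M=0]  = -4; F = -H  [with H=-4]  = 4; G = min(M, H) + 6  [with M=0, H=-4]  = 2; K = 3·F + 3·G - 1  [with F=4, G=2]  = 17.
Change = 11 − 17 = -6.

-6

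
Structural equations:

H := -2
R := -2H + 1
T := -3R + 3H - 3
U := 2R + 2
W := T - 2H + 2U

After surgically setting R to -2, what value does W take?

do(R=-2) replaces the equation R := -2H + 1 with the constant R = -2.
T = -3R + 3H - 3  [with R=-2, H=-2]  = -3
U = 2R + 2  [with R=-2]  = -2
W = T - 2H + 2U  [with T=-3, H=-2, U=-2]  = -3

-3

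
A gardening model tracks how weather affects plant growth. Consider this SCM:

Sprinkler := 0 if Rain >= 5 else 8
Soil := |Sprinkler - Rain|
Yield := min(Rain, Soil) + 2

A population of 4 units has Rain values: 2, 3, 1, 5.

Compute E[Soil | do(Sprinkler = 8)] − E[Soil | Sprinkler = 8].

-0.75

Under do(Sprinkler=8), Sprinkler's equation is replaced by Sprinkler=8 for every unit. Per-unit Soil: 6, 5, 7, 3. Mean = 5.25.
Conditioning on Sprinkler=8 selects the 3 unit(s) with Rain ∈ {2, 3, 1}. Their Soil values: 6, 5, 7. Mean = 6.
Difference = 5.25 − 6 = -0.75.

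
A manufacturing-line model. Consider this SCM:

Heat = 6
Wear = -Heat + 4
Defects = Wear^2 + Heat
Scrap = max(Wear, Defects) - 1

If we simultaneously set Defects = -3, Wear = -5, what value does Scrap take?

The joint intervention fixes Defects = -3, Wear = -5, removing each variable's own equation.
Scrap = max(Wear, Defects) - 1  [with Wear=-5, Defects=-3]  = -4

-4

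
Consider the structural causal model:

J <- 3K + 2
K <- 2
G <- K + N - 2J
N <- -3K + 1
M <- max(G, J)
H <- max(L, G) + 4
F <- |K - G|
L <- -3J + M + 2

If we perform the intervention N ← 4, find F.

12

The intervention breaks the incoming arrows to N: N <- -3K + 1 no longer applies, and N = 4.
J = 3K + 2  [with K=2]  = 8
G = K + N - 2J  [with K=2, N=4, J=8]  = -10
F = |K - G|  [with K=2, G=-10]  = 12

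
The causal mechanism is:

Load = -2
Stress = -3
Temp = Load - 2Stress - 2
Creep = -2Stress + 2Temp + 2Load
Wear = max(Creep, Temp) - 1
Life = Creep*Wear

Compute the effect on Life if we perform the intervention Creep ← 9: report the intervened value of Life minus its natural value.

Under do(Creep=9), the mechanism Creep = -2Stress + 2Temp + 2Load is discarded; Creep is fixed at 9.
Temp = Load - 2Stress - 2  [with Load=-2, Stress=-3]  = 2
Wear = max(Creep, Temp) - 1  [with Creep=9, Temp=2]  = 8
Life = Creep*Wear  [with Creep=9, Wear=8]  = 72
Without intervention: Temp = Load - 2Stress - 2  [with Load=-2, Stress=-3]  = 2; Creep = -2Stress + 2Temp + 2Load  [with Stress=-3, Temp=2, Load=-2]  = 6; Wear = max(Creep, Temp) - 1  [with Creep=6, Temp=2]  = 5; Life = Creep*Wear  [with Creep=6, Wear=5]  = 30.
Change = 72 − 30 = 42.

42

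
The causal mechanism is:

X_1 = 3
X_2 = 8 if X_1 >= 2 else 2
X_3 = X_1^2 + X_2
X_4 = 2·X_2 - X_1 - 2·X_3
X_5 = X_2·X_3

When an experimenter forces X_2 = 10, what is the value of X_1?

3

Under do(X_2=10), the mechanism X_2 = 8 if X_1 >= 2 else 2 is discarded; X_2 is fixed at 10.
X_1 is not downstream of the intervention, so its value is determined by the original equations.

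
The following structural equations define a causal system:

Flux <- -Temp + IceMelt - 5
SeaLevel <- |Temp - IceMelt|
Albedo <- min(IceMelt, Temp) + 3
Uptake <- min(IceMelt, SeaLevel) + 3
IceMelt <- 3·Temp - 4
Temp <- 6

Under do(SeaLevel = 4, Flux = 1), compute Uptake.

7

The joint intervention fixes SeaLevel = 4, Flux = 1, removing each variable's own equation.
IceMelt = 3·Temp - 4  [with Temp=6]  = 14
Uptake = min(IceMelt, SeaLevel) + 3  [with IceMelt=14, SeaLevel=4]  = 7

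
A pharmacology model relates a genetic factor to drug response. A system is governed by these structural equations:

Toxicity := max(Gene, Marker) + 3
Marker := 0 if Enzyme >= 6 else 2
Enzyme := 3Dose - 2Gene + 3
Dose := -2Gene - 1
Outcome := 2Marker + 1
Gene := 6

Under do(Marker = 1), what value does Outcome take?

Under do(Marker=1), the mechanism Marker := 0 if Enzyme >= 6 else 2 is discarded; Marker is fixed at 1.
Outcome = 2Marker + 1  [with Marker=1]  = 3

3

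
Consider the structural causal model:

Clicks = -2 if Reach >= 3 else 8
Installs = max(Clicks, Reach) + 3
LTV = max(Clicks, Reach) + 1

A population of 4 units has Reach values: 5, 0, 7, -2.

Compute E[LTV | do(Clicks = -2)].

3.5

do(Clicks=-2) breaks Clicks's dependence on Reach. With Clicks=-2 fixed, LTV across the units is 6, 1, 8, -1, mean 3.5.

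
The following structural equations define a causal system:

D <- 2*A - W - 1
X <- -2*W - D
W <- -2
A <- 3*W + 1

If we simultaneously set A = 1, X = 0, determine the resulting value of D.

The joint intervention fixes A = 1, X = 0, removing each variable's own equation.
D = 2*A - W - 1  [with A=1, W=-2]  = 3

3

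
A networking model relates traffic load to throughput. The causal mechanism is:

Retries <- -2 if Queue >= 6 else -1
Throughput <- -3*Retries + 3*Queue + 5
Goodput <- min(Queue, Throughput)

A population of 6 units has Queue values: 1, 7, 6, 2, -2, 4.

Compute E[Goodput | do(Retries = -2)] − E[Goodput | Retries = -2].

-3.5

Under do(Retries=-2), Retries's equation is replaced by Retries=-2 for every unit. Per-unit Goodput: 1, 7, 6, 2, -2, 4. Mean = 3.
Observing Retries=-2 restricts to units where Retries's equation naturally yields -2: Queue ∈ {7, 6}. In that subpopulation Goodput = 7, 6, mean 6.5.
Difference = 3 − 6.5 = -3.5.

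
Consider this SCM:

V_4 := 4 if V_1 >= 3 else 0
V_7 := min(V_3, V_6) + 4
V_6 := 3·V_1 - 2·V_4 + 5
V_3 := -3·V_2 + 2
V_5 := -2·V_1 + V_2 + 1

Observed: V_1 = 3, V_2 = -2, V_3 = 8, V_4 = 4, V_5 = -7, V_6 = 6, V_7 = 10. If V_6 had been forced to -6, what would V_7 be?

Intervening sets V_6 = -6 and removes its equation (V_6 := 3·V_1 - 2·V_4 + 5).
V_3 = -3·V_2 + 2  [with V_2=-2]  = 8
V_7 = min(V_3, V_6) + 4  [with V_3=8, V_6=-6]  = -2

-2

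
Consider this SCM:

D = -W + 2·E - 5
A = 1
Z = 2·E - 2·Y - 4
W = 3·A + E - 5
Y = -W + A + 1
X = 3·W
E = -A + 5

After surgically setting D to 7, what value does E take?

Under do(D=7), the mechanism D = -W + 2·E - 5 is discarded; D is fixed at 7.
E is not downstream of the intervention, so its value is determined by the original equations.
E = -A + 5  [with A=1]  = 4

4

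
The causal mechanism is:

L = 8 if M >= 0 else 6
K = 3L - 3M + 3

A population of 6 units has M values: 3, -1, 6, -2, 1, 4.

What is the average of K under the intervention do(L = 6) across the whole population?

15.5

The intervention sets L=6 in all 6 units regardless of M. Recomputing K per unit gives 12, 24, 3, 27, 18, 9; average 15.5.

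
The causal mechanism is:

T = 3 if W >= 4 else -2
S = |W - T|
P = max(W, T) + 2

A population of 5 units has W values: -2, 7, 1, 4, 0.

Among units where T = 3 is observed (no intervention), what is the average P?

Observing T=3 restricts to units where T's equation naturally yields 3: W ∈ {7, 4}. In that subpopulation P = 9, 6, mean 7.5.

7.5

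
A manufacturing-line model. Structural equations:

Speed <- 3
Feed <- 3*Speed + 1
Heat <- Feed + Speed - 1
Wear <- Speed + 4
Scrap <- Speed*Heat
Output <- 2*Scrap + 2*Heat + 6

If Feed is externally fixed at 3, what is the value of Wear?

Under do(Feed=3), the mechanism Feed <- 3*Speed + 1 is discarded; Feed is fixed at 3.
Since Wear is not a descendant of the intervened variable, it is unaffected.
Wear = Speed + 4  [with Speed=3]  = 7

7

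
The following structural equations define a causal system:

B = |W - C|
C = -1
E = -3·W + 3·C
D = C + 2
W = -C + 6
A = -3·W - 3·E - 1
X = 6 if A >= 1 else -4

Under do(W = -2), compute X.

-4

Under do(W=-2), the mechanism W = -C + 6 is discarded; W is fixed at -2.
E = -3·W + 3·C  [with W=-2, C=-1]  = 3
A = -3·W - 3·E - 1  [with W=-2, E=3]  = -4
X = 6 if A >= 1 else -4  [with A=-4]  = -4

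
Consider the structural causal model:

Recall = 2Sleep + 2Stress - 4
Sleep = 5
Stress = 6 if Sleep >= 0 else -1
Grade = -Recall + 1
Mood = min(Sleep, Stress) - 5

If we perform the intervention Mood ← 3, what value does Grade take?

do(Mood=3) replaces the equation Mood = min(Sleep, Stress) - 5 with the constant Mood = 3.
Grade is not downstream of the intervention, so its value is determined by the original equations.
Stress = 6 if Sleep >= 0 else -1  [with Sleep=5]  = 6
Recall = 2Sleep + 2Stress - 4  [with Sleep=5, Stress=6]  = 18
Grade = -Recall + 1  [with Recall=18]  = -17

-17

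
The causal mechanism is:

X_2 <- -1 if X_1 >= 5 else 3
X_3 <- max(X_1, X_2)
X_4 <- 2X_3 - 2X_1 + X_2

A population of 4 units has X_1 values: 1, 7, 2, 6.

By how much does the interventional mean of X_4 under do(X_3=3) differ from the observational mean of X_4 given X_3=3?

-7

The intervention sets X_3=3 in all 4 units regardless of X_1. Recomputing X_4 per unit gives 7, -9, 5, -7; average -1.
Observing X_3=3 restricts to units where X_3's equation naturally yields 3: X_1 ∈ {1, 2}. In that subpopulation X_4 = 7, 5, mean 6.
Difference = -1 − 6 = -7.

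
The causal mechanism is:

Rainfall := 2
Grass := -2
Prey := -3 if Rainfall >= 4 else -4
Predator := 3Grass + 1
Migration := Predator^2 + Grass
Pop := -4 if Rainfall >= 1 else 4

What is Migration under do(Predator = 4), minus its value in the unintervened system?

Intervening sets Predator = 4 and removes its equation (Predator := 3Grass + 1).
Migration = Predator^2 + Grass  [with Predator=4, Grass=-2]  = 14
Without intervention: Predator = 3Grass + 1  [with Grass=-2]  = -5; Migration = Predator^2 + Grass  [with Predator=-5, Grass=-2]  = 23.
Change = 14 − 23 = -9.

-9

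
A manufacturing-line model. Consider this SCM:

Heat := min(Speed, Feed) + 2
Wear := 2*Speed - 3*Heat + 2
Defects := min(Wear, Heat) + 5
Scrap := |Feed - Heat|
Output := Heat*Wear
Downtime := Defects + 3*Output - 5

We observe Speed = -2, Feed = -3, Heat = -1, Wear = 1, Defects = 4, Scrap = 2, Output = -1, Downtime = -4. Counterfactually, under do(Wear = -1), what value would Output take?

1

The intervention breaks the incoming arrows to Wear: Wear := 2*Speed - 3*Heat + 2 no longer applies, and Wear = -1.
Heat = min(Speed, Feed) + 2  [with Speed=-2, Feed=-3]  = -1
Output = Heat*Wear  [with Heat=-1, Wear=-1]  = 1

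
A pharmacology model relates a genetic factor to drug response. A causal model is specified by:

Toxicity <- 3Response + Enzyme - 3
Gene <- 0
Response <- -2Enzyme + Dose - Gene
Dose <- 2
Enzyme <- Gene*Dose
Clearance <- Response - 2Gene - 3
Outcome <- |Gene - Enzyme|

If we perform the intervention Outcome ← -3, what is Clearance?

-1

Intervening sets Outcome = -3 and removes its equation (Outcome <- |Gene - Enzyme|).
Since Clearance is not a descendant of the intervened variable, it is unaffected.
Enzyme = Gene*Dose  [with Gene=0, Dose=2]  = 0
Response = -2Enzyme + Dose - Gene  [with Enzyme=0, Dose=2, Gene=0]  = 2
Clearance = Response - 2Gene - 3  [with Response=2, Gene=0]  = -1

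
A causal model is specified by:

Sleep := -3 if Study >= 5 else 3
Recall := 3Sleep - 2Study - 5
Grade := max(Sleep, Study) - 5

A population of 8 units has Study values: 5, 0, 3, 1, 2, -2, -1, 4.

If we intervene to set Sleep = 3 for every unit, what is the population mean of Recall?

1

Under do(Sleep=3), Sleep's equation is replaced by Sleep=3 for every unit. Per-unit Recall: -6, 4, -2, 2, 0, 8, 6, -4. Mean = 1.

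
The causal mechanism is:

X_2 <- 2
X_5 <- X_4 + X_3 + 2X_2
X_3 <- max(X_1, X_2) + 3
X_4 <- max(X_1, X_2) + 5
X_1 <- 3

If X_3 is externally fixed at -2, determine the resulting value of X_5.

10

do(X_3=-2) replaces the equation X_3 <- max(X_1, X_2) + 3 with the constant X_3 = -2.
X_4 = max(X_1, X_2) + 5  [with X_1=3, X_2=2]  = 8
X_5 = X_4 + X_3 + 2X_2  [with X_4=8, X_3=-2, X_2=2]  = 10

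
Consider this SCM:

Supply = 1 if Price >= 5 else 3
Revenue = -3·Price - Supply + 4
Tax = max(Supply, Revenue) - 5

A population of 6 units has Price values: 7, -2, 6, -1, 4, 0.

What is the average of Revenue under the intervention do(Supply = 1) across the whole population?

-4

Every unit gets Supply=1 under the intervention. Revenue values become -18, 9, -15, 6, -9, 3; E[Revenue|do(Supply=1)] = -4.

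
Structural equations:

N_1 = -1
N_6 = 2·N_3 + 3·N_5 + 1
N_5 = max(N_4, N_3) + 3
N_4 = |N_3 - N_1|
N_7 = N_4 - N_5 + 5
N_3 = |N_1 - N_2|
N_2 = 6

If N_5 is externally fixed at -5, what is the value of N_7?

Under do(N_5=-5), the mechanism N_5 = max(N_4, N_3) + 3 is discarded; N_5 is fixed at -5.
N_3 = |N_1 - N_2|  [with N_1=-1, N_2=6]  = 7
N_4 = |N_3 - N_1|  [with N_3=7, N_1=-1]  = 8
N_7 = N_4 - N_5 + 5  [with N_4=8, N_5=-5]  = 18

18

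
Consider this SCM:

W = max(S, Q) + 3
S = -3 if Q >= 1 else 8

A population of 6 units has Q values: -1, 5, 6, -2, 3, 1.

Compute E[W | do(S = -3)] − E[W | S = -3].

-1.75

The intervention sets S=-3 in all 6 units regardless of Q. Recomputing W per unit gives 2, 8, 9, 1, 6, 4; average 5.
Observing S=-3 restricts to units where S's equation naturally yields -3: Q ∈ {5, 6, 3, 1}. In that subpopulation W = 8, 9, 6, 4, mean 6.75.
Difference = 5 − 6.75 = -1.75.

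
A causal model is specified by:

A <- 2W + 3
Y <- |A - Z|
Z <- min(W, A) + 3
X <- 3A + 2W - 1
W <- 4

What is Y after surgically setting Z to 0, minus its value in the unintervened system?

Intervening sets Z = 0 and removes its equation (Z <- min(W, A) + 3).
A = 2W + 3  [with W=4]  = 11
Y = |A - Z|  [with A=11, Z=0]  = 11
Without intervention: A = 2W + 3  [with W=4]  = 11; Z = min(W, A) + 3  [with W=4, A=11]  = 7; Y = |A - Z|  [with A=11, Z=7]  = 4.
Change = 11 − 4 = 7.

7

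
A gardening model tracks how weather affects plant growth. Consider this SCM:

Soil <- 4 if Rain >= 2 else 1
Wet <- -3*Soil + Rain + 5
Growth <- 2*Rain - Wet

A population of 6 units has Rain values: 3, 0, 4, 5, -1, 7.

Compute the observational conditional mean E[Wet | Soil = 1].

E[Wet|Soil=1] averages over only the 2 units with Soil=1 (Rain = 0, -1): Wet = 2, 1, mean 1.5.

1.5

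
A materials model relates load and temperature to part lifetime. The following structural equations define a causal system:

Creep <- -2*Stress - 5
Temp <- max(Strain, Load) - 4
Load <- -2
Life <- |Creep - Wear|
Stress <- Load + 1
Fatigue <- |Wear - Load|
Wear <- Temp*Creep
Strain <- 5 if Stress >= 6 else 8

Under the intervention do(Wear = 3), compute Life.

6

Intervening sets Wear = 3 and removes its equation (Wear <- Temp*Creep).
Stress = Load + 1  [with Load=-2]  = -1
Creep = -2*Stress - 5  [with Stress=-1]  = -3
Life = |Creep - Wear|  [with Creep=-3, Wear=3]  = 6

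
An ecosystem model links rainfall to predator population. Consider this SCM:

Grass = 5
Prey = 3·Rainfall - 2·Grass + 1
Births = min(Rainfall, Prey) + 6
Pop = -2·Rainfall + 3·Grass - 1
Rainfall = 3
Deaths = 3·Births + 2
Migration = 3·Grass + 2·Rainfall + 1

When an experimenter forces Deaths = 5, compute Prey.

0

do(Deaths=5) replaces the equation Deaths = 3·Births + 2 with the constant Deaths = 5.
Prey is not downstream of the intervention, so its value is determined by the original equations.
Prey = 3·Rainfall - 2·Grass + 1  [with Rainfall=3, Grass=5]  = 0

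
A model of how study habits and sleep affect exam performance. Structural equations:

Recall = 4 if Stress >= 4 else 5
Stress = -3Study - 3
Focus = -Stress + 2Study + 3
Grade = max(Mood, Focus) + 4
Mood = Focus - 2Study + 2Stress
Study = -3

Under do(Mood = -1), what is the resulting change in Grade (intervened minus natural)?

Under do(Mood=-1), the mechanism Mood = Focus - 2Study + 2Stress is discarded; Mood is fixed at -1.
Stress = -3Study - 3  [with Study=-3]  = 6
Focus = -Stress + 2Study + 3  [with Stress=6, Study=-3]  = -9
Grade = max(Mood, Focus) + 4  [with Mood=-1, Focus=-9]  = 3
Without intervention: Stress = -3Study - 3  [with Study=-3]  = 6; Focus = -Stress + 2Study + 3  [with Stress=6, Study=-3]  = -9; Mood = Focus - 2Study + 2Stress  [with Focus=-9, Study=-3, Stress=6]  = 9; Grade = max(Mood, Focus) + 4  [with Mood=9, Focus=-9]  = 13.
Change = 3 − 13 = -10.

-10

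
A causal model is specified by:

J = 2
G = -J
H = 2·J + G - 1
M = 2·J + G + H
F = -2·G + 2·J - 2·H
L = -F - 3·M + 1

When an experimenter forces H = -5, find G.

-2

Under do(H=-5), the mechanism H = 2·J + G - 1 is discarded; H is fixed at -5.
Since G is not a descendant of the intervened variable, it is unaffected.
G = -J  [with J=2]  = -2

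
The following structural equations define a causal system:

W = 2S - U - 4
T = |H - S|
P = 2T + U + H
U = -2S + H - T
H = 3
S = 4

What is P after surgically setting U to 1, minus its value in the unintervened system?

Intervening sets U = 1 and removes its equation (U = -2S + H - T).
T = |H - S|  [with H=3, S=4]  = 1
P = 2T + U + H  [with T=1, U=1, H=3]  = 6
Without intervention: T = |H - S|  [with H=3, S=4]  = 1; U = -2S + H - T  [with S=4, H=3, T=1]  = -6; P = 2T + U + H  [with T=1, U=-6, H=3]  = -1.
Change = 6 − (-1) = 7.

7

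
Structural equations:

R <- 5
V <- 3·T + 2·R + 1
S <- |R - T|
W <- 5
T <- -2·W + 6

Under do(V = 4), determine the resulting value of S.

Intervening sets V = 4 and removes its equation (V <- 3·T + 2·R + 1).
No directed path runs from V to S, so S keeps its natural value.
T = -2·W + 6  [with W=5]  = -4
S = |R - T|  [with R=5, T=-4]  = 9

9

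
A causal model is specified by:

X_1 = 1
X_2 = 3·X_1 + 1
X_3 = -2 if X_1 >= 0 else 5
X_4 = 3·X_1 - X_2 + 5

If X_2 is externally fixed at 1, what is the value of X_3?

-2

The intervention breaks the incoming arrows to X_2: X_2 = 3·X_1 + 1 no longer applies, and X_2 = 1.
Since X_3 is not a descendant of the intervened variable, it is unaffected.
X_3 = -2 if X_1 >= 0 else 5  [with X_1=1]  = -2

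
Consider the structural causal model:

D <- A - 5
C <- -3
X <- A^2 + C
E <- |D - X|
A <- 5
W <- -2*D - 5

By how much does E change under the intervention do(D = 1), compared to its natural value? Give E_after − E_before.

-1

The intervention breaks the incoming arrows to D: D <- A - 5 no longer applies, and D = 1.
X = A^2 + C  [with A=5, C=-3]  = 22
E = |D - X|  [with D=1, X=22]  = 21
Without intervention: D = A - 5  [with A=5]  = 0; X = A^2 + C  [with A=5, C=-3]  = 22; E = |D - X|  [with D=0, X=22]  = 22.
Change = 21 − 22 = -1.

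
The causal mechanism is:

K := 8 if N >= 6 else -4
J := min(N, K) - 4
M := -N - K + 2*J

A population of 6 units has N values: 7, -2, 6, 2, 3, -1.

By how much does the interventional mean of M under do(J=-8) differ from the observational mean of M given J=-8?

-6

The intervention sets J=-8 in all 6 units regardless of N. Recomputing M per unit gives -31, -10, -30, -14, -15, -11; average -18.5.
E[M|J=-8] averages over only the 4 units with J=-8 (N = -2, 2, 3, -1): M = -10, -14, -15, -11, mean -12.5.
Difference = -18.5 − (-12.5) = -6.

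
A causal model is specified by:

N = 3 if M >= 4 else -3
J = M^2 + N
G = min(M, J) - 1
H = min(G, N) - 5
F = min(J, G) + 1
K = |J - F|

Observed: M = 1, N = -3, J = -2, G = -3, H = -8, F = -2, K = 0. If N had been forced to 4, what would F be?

Under do(N=4), the mechanism N = 3 if M >= 4 else -3 is discarded; N is fixed at 4.
J = M^2 + N  [with M=1, N=4]  = 5
G = min(M, J) - 1  [with M=1, J=5]  = 0
F = min(J, G) + 1  [with J=5, G=0]  = 1

1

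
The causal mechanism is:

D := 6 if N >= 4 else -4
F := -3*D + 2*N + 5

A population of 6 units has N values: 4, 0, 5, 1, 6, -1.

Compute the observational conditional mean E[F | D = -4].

Observing D=-4 restricts to units where D's equation naturally yields -4: N ∈ {0, 1, -1}. In that subpopulation F = 17, 19, 15, mean 17.

17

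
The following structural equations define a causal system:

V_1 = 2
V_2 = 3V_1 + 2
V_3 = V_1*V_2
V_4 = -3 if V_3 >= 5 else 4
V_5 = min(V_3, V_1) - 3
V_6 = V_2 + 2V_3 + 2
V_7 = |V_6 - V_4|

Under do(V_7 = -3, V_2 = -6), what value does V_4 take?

Under do(V_7 = -3, V_2 = -6), each intervened variable's structural equation is replaced by its fixed value.
V_3 = V_1*V_2  [with V_1=2, V_2=-6]  = -12
V_4 = -3 if V_3 >= 5 else 4  [with V_3=-12]  = 4

4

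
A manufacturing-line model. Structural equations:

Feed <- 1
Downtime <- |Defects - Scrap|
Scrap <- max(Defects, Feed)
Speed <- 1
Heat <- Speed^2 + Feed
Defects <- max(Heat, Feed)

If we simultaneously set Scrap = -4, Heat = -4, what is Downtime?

The joint intervention fixes Scrap = -4, Heat = -4, removing each variable's own equation.
Defects = max(Heat, Feed)  [with Heat=-4, Feed=1]  = 1
Downtime = |Defects - Scrap|  [with Defects=1, Scrap=-4]  = 5

5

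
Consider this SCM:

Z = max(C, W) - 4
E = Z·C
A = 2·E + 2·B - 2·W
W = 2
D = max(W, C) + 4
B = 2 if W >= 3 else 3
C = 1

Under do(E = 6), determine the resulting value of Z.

-2

do(E=6) replaces the equation E = Z·C with the constant E = 6.
Z is not downstream of the intervention, so its value is determined by the original equations.
Z = max(C, W) - 4  [with C=1, W=2]  = -2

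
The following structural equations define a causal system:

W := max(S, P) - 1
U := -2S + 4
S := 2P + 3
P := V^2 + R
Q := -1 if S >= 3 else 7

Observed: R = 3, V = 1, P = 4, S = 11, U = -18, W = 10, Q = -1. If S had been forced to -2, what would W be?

Under do(S=-2), the mechanism S := 2P + 3 is discarded; S is fixed at -2.
P = V^2 + R  [with V=1, R=3]  = 4
W = max(S, P) - 1  [with S=-2, P=4]  = 3

3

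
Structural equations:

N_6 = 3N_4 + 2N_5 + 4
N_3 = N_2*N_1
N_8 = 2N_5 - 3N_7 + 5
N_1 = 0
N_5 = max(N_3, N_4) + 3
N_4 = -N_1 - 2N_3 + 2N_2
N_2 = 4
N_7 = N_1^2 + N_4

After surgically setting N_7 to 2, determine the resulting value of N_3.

0

Intervening sets N_7 = 2 and removes its equation (N_7 = N_1^2 + N_4).
N_3 is not downstream of the intervention, so its value is determined by the original equations.
N_3 = N_2*N_1  [with N_2=4, N_1=0]  = 0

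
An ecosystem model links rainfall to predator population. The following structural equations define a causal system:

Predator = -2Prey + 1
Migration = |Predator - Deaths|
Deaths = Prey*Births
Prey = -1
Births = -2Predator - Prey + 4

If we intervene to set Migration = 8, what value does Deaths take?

The intervention breaks the incoming arrows to Migration: Migration = |Predator - Deaths| no longer applies, and Migration = 8.
Since Deaths is not a descendant of the intervened variable, it is unaffected.
Predator = -2Prey + 1  [with Prey=-1]  = 3
Births = -2Predator - Prey + 4  [with Predator=3, Prey=-1]  = -1
Deaths = Prey*Births  [with Prey=-1, Births=-1]  = 1

1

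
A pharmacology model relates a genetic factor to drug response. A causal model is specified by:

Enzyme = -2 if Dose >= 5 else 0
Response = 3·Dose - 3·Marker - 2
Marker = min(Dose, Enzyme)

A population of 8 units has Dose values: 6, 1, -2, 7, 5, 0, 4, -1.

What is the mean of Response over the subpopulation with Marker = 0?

Conditioning on Marker=0 selects the 3 unit(s) with Dose ∈ {1, 0, 4}. Their Response values: 1, -2, 10. Mean = 3.

3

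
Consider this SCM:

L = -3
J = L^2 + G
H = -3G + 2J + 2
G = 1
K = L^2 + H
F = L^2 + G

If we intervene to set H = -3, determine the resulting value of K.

6

Under do(H=-3), the mechanism H = -3G + 2J + 2 is discarded; H is fixed at -3.
K = L^2 + H  [with L=-3, H=-3]  = 6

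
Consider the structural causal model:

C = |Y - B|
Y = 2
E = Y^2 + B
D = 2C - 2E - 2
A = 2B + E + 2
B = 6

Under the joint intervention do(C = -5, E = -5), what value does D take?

Setting C = -5, E = -5 by intervention discards those variables' equations.
D = 2C - 2E - 2  [with C=-5, E=-5]  = -2

-2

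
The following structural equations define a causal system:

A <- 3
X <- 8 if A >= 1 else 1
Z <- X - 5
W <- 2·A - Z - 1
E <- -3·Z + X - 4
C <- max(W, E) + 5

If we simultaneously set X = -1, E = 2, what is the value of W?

The joint intervention fixes X = -1, E = 2, removing each variable's own equation.
Z = X - 5  [with X=-1]  = -6
W = 2·A - Z - 1  [with A=3, Z=-6]  = 11

11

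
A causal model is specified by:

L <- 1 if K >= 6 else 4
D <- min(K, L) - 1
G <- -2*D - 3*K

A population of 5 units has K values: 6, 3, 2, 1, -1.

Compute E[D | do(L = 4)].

do(L=4) breaks L's dependence on K. With L=4 fixed, D across the units is 3, 2, 1, 0, -2, mean 0.8.

0.8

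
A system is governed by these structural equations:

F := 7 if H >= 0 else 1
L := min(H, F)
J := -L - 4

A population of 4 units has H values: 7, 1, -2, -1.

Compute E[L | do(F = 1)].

-0.25

Every unit gets F=1 under the intervention. L values become 1, 1, -2, -1; E[L|do(F=1)] = -0.25.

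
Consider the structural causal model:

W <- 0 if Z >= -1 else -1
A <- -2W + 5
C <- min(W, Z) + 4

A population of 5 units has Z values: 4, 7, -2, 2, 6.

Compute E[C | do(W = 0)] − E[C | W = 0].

The intervention sets W=0 in all 5 units regardless of Z. Recomputing C per unit gives 4, 4, 2, 4, 4; average 3.6.
E[C|W=0] averages over only the 4 units with W=0 (Z = 4, 7, 2, 6): C = 4, 4, 4, 4, mean 4.
Difference = 3.6 − 4 = -0.4.

-0.4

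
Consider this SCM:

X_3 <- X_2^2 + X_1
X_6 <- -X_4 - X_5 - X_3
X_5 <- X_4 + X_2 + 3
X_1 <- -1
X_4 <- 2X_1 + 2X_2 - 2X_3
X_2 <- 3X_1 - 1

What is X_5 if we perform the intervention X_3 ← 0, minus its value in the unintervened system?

30

do(X_3=0) replaces the equation X_3 <- X_2^2 + X_1 with the constant X_3 = 0.
X_2 = 3X_1 - 1  [with X_1=-1]  = -4
X_4 = 2X_1 + 2X_2 - 2X_3  [with X_1=-1, X_2=-4, X_3=0]  = -10
X_5 = X_4 + X_2 + 3  [with X_4=-10, X_2=-4]  = -11
Without intervention: X_2 = 3X_1 - 1  [with X_1=-1]  = -4; X_3 = X_2^2 + X_1  [with X_2=-4, X_1=-1]  = 15; X_4 = 2X_1 + 2X_2 - 2X_3  [with X_1=-1, X_2=-4, X_3=15]  = -40; X_5 = X_4 + X_2 + 3  [with X_4=-40, X_2=-4]  = -41.
Change = -11 − (-41) = 30.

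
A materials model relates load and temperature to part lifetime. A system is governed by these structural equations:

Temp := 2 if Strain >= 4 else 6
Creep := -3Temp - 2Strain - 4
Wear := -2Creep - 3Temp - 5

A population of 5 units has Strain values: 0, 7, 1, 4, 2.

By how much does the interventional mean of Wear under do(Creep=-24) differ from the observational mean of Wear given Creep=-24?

Every unit gets Creep=-24 under the intervention. Wear values become 25, 37, 25, 37, 25; E[Wear|do(Creep=-24)] = 29.8.
Observing Creep=-24 restricts to units where Creep's equation naturally yields -24: Strain ∈ {7, 1}. In that subpopulation Wear = 37, 25, mean 31.
Difference = 29.8 − 31 = -1.2.

-1.2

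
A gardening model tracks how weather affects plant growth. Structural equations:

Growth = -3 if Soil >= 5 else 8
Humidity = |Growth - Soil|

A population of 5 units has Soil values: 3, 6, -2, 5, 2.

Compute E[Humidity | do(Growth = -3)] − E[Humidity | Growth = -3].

do(Growth=-3) breaks Growth's dependence on Soil. With Growth=-3 fixed, Humidity across the units is 6, 9, 1, 8, 5, mean 5.8.
E[Humidity|Growth=-3] averages over only the 2 units with Growth=-3 (Soil = 6, 5): Humidity = 9, 8, mean 8.5.
Difference = 5.8 − 8.5 = -2.7.

-2.7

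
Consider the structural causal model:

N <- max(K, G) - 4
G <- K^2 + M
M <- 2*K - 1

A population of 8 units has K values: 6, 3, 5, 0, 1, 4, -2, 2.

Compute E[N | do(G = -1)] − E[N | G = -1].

3

do(G=-1) breaks G's dependence on K. With G=-1 fixed, N across the units is 2, -1, 1, -4, -3, 0, -5, -2, mean -1.5.
E[N|G=-1] averages over only the 2 units with G=-1 (K = 0, -2): N = -4, -5, mean -4.5.
Difference = -1.5 − (-4.5) = 3.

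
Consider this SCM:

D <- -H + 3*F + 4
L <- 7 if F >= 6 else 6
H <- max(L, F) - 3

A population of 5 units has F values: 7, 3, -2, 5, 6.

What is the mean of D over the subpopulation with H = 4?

19.5

E[D|H=4] averages over only the 2 units with H=4 (F = 7, 6): D = 21, 18, mean 19.5.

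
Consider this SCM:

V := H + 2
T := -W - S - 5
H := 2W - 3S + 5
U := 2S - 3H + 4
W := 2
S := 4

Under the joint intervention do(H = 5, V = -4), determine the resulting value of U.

-3

The joint intervention fixes H = 5, V = -4, removing each variable's own equation.
U = 2S - 3H + 4  [with S=4, H=5]  = -3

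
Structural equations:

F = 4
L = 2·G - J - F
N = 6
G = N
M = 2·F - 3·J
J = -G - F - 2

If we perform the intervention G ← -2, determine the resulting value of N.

Under do(G=-2), the mechanism G = N is discarded; G is fixed at -2.
Since N is not a descendant of the intervened variable, it is unaffected.

6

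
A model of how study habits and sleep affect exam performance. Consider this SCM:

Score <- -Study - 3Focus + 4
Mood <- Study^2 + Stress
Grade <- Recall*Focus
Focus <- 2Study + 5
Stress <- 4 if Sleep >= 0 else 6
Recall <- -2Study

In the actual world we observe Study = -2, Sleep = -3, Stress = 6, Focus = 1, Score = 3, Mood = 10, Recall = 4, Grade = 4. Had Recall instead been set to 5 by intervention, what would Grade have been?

do(Recall=5) replaces the equation Recall <- -2Study with the constant Recall = 5.
Focus = 2Study + 5  [with Study=-2]  = 1
Grade = Recall*Focus  [with Recall=5, Focus=1]  = 5

5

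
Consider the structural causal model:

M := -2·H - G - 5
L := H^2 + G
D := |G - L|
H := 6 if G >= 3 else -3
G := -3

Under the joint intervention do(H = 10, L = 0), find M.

Under do(H = 10, L = 0), each intervened variable's structural equation is replaced by its fixed value.
M = -2·H - G - 5  [with H=10, G=-3]  = -22

-22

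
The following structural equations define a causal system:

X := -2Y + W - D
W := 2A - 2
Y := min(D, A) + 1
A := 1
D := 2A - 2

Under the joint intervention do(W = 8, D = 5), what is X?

-1

Setting W = 8, D = 5 by intervention discards those variables' equations.
Y = min(D, A) + 1  [with D=5, A=1]  = 2
X = -2Y + W - D  [with Y=2, W=8, D=5]  = -1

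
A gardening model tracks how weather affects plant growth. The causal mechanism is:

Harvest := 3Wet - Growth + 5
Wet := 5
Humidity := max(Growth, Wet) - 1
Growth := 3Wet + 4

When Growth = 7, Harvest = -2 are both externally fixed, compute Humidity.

6

The joint intervention fixes Growth = 7, Harvest = -2, removing each variable's own equation.
Humidity = max(Growth, Wet) - 1  [with Growth=7, Wet=5]  = 6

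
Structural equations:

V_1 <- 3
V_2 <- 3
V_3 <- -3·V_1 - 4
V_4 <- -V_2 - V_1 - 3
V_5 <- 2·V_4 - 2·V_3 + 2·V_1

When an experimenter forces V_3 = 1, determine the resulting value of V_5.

-14

do(V_3=1) replaces the equation V_3 <- -3·V_1 - 4 with the constant V_3 = 1.
V_4 = -V_2 - V_1 - 3  [with V_2=3, V_1=3]  = -9
V_5 = 2·V_4 - 2·V_3 + 2·V_1  [with V_4=-9, V_3=1, V_1=3]  = -14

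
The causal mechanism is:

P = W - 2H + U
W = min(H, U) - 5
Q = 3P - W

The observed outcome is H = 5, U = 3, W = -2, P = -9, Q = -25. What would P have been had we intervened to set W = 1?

The intervention breaks the incoming arrows to W: W = min(H, U) - 5 no longer applies, and W = 1.
P = W - 2H + U  [with W=1, H=5, U=3]  = -6

-6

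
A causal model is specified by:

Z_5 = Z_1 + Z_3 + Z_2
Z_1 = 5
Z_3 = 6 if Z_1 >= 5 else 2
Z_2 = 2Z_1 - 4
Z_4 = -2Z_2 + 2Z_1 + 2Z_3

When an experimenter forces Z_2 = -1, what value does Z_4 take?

Under do(Z_2=-1), the mechanism Z_2 = 2Z_1 - 4 is discarded; Z_2 is fixed at -1.
Z_3 = 6 if Z_1 >= 5 else 2  [with Z_1=5]  = 6
Z_4 = -2Z_2 + 2Z_1 + 2Z_3  [with Z_2=-1, Z_1=5, Z_3=6]  = 24

24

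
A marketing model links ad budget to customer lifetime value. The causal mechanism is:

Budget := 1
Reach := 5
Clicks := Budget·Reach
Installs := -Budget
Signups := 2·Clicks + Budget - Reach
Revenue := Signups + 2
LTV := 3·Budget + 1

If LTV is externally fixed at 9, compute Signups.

The intervention breaks the incoming arrows to LTV: LTV := 3·Budget + 1 no longer applies, and LTV = 9.
Signups is not downstream of the intervention, so its value is determined by the original equations.
Clicks = Budget·Reach  [with Budget=1, Reach=5]  = 5
Signups = 2·Clicks + Budget - Reach  [with Clicks=5, Budget=1, Reach=5]  = 6

6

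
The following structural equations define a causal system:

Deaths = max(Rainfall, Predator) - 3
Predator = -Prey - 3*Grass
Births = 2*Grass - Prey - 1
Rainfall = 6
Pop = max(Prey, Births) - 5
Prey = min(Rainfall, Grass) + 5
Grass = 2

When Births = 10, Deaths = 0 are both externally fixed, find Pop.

Under do(Births = 10, Deaths = 0), each intervened variable's structural equation is replaced by its fixed value.
Prey = min(Rainfall, Grass) + 5  [with Rainfall=6, Grass=2]  = 7
Pop = max(Prey, Births) - 5  [with Prey=7, Births=10]  = 5

5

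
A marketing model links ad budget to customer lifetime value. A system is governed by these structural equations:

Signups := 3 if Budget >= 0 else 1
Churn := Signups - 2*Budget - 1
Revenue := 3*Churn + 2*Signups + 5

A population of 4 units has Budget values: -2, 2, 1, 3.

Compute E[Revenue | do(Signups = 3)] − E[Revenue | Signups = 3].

6

Under do(Signups=3), Signups's equation is replaced by Signups=3 for every unit. Per-unit Revenue: 29, 5, 11, -1. Mean = 11.
E[Revenue|Signups=3] averages over only the 3 units with Signups=3 (Budget = 2, 1, 3): Revenue = 5, 11, -1, mean 5.
Difference = 11 − 5 = 6.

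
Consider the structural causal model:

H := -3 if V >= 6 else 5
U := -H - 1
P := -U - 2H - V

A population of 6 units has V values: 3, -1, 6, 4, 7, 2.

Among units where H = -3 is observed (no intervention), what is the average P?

Observing H=-3 restricts to units where H's equation naturally yields -3: V ∈ {6, 7}. In that subpopulation P = -2, -3, mean -2.5.

-2.5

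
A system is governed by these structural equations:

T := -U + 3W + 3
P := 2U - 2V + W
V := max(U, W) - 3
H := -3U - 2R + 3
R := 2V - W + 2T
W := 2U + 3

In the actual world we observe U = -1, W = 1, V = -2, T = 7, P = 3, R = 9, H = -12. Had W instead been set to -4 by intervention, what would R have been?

-20

Under do(W=-4), the mechanism W := 2U + 3 is discarded; W is fixed at -4.
V = max(U, W) - 3  [with U=-1, W=-4]  = -4
T = -U + 3W + 3  [with U=-1, W=-4]  = -8
R = 2V - W + 2T  [with V=-4, W=-4, T=-8]  = -20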